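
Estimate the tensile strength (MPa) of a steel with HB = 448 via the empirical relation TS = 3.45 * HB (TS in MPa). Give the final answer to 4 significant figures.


TS (MPa) = 3.45 * HB
TS = 3.45 * 448
TS = 1546 MPa


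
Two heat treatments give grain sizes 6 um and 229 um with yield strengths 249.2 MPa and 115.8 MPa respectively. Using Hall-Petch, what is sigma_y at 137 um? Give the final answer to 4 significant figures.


sigma_y = sigma0 + k / sqrt(d)
1/sqrt(d1) = 1/sqrt(6e-06) = 408.248;  1/sqrt(d2) = 66.0819
k = (sigma1 - sigma2) / (1/sqrt(d1) - 1/sqrt(d2)) = (249.2 - 115.8) / (408.248 - 66.0819) = 0.389869 MPa*m^0.5
sigma0 = sigma1 - k/sqrt(d1) = 249.2 - 0.389869*408.248 = 90.0367 MPa
sigma_y(d3) = 90.0367 + 0.389869 / sqrt(1.37e-04) = 123.3 MPa


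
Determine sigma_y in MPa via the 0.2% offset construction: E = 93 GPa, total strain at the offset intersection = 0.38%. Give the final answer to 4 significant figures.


Offset strain = 0.002
Elastic strain at yield = total_strain - offset = 3.8e-03 - 0.002 = 1.8e-03
sigma_y = E * elastic_strain = 93000 * 1.8e-03
sigma_y = 167.4 MPa


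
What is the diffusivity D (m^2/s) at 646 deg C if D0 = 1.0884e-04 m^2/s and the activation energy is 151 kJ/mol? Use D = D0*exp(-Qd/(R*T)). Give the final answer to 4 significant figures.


D = D0 * exp(-Qd / (R*T))
T = 919.15 K
D = 1.0884e-04 * exp(-151e3 / (8.314 * 919.15))
D = 2.853e-13 m^2/s


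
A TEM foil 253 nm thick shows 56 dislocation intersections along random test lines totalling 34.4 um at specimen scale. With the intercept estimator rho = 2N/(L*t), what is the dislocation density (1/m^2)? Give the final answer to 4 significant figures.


rho = 2N / (L * t)
L = 34.4 um = 3.44e-05 m, t = 253 nm = 2.53e-07 m
rho = 2 * 56 / (3.44e-05 * 2.53e-07)
rho = 1.287e+13 1/m^2


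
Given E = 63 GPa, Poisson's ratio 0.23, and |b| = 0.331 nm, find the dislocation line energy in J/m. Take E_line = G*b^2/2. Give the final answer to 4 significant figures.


Step 1: G = E / (2*(1+nu))
G = 63 / (2*(1+0.23)) = 25.6098 GPa = 2.56098e+10 Pa
Step 2: E_line = G*b^2/2
b = 0.331 nm = 3.31e-10 m
E_line = 0.5 * 2.56098e+10 * (3.31e-10)^2 = 1.403e-09 J/m


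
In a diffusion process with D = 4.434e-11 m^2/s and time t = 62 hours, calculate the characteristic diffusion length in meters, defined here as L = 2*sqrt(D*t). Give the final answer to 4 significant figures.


t = 62 hr = 223200 s
Diffusion length = 2*sqrt(D*t)
= 2*sqrt(4.434e-11 * 223200)
= 6.292e-03 m


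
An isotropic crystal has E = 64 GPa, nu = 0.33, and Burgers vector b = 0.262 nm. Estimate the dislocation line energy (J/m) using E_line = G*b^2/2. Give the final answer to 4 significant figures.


Step 1: G = E / (2*(1+nu))
G = 64 / (2*(1+0.33)) = 24.0602 GPa = 2.40602e+10 Pa
Step 2: E_line = G*b^2/2
b = 0.262 nm = 2.62e-10 m
E_line = 0.5 * 2.40602e+10 * (2.62e-10)^2 = 8.258e-10 J/m


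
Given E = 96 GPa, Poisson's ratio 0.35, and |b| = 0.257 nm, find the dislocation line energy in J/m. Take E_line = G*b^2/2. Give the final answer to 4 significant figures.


Step 1: G = E / (2*(1+nu))
G = 96 / (2*(1+0.35)) = 35.5556 GPa = 3.55556e+10 Pa
Step 2: E_line = G*b^2/2
b = 0.257 nm = 2.57e-10 m
E_line = 0.5 * 3.55556e+10 * (2.57e-10)^2 = 1.174e-09 J/m


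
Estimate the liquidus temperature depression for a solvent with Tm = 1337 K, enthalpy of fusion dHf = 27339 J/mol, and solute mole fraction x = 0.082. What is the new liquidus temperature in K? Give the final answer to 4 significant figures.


dT = R*Tm^2*x / dHf
dT = 8.314 * 1337^2 * 0.082 / 27339
dT = 44.5763 K
T_new = 1337 - 44.5763 = 1292 K


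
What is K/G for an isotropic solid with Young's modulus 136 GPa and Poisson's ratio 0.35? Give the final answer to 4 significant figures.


G = E / (2*(1+nu))
G = 136 / (2*(1+0.35)) = 50.3704 GPa
K = E / (3*(1-2*nu))
K = 136 / (3*(1-2*0.35)) = 151.111 GPa
K/G = 151.111 / 50.3704 = 3


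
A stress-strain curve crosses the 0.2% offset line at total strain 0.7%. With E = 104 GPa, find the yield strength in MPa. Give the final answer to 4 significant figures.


Offset strain = 0.002
Elastic strain at yield = total_strain - offset = 7e-03 - 0.002 = 5e-03
sigma_y = E * elastic_strain = 104000 * 5e-03
sigma_y = 520 MPa


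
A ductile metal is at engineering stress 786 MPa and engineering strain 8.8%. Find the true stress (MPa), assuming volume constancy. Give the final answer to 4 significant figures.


sigma_true = sigma_eng * (1 + epsilon_eng)
sigma_true = 786 * (1 + 0.088)
sigma_true = 855.2 MPa


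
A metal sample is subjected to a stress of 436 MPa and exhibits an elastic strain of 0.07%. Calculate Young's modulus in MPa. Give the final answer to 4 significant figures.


E = sigma / epsilon
epsilon = 0.07% = 7e-04
E = 436 / 7e-04
E = 622900 MPa


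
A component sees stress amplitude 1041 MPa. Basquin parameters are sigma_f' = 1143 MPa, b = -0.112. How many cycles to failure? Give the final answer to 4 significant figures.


sigma_a = sigma_f' * (2*Nf)^b
2*Nf = (sigma_a / sigma_f')^(1/b)
2*Nf = (1041 / 1143)^(1/-0.112)
2*Nf = 2.30388
Nf = 1.152 cycles


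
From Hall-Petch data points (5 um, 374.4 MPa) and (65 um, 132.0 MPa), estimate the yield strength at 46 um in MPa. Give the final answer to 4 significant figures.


sigma_y = sigma0 + k / sqrt(d)
1/sqrt(d1) = 1/sqrt(5e-06) = 447.214;  1/sqrt(d2) = 124.035
k = (sigma1 - sigma2) / (1/sqrt(d1) - 1/sqrt(d2)) = (374.4 - 132.0) / (447.214 - 124.035) = 0.750049 MPa*m^0.5
sigma0 = sigma1 - k/sqrt(d1) = 374.4 - 0.750049*447.214 = 38.9679 MPa
sigma_y(d3) = 38.9679 + 0.750049 / sqrt(4.6e-05) = 149.6 MPa


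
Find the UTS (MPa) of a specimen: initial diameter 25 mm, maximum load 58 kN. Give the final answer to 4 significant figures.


A0 = pi*(d/2)^2 = pi*(25/2)^2 = 490.874 mm^2
UTS = F_max / A0 = 58*1000 / 490.874
UTS = 118.2 MPa


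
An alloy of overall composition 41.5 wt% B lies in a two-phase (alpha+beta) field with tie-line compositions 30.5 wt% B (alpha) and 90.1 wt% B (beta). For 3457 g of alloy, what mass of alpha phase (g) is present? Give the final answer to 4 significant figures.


f_alpha = (C_beta - C0) / (C_beta - C_alpha)
f_alpha = (90.1 - 41.5) / (90.1 - 30.5) = 0.815436
m_alpha = f_alpha * m_total = 0.815436 * 3457 = 2819 g


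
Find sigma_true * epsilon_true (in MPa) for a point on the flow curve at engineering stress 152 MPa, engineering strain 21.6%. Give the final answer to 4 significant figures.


sigma_true = sigma_eng * (1 + epsilon_eng)
sigma_true = 152 * (1 + 0.216) = 184.832 MPa
epsilon_true = ln(1 + epsilon_eng)
epsilon_true = ln(1 + 0.216) = 0.195567
sigma_true * epsilon_true = 184.832 * 0.195567 = 36.15 MPa


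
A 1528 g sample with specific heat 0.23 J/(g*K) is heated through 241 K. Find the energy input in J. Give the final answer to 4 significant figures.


Q = m * cp * dT
Q = 1528 * 0.23 * 241
Q = 84700 J


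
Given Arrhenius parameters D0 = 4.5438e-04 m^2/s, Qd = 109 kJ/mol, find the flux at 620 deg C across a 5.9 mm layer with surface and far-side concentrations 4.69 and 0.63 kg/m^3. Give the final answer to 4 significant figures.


Step 1: D = D0 * exp(-Qd/(R*T))
T = 620 + 273.15 = 893.15 K
D = 4.5438e-04 * exp(-109e3 / (8.314 * 893.15)) = 1.91635e-10 m^2/s
Step 2: J = D * (C1 - C2) / dx
J = 1.91635e-10 * (4.69 - 0.63) / 5.9e-03
J = 1.319e-07 kg/(m^2*s)


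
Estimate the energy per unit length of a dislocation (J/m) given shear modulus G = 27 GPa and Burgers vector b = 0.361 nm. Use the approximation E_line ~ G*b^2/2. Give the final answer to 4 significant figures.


E = G*b^2/2
b = 0.361 nm = 3.61e-10 m
G = 27 GPa = 2.7e+10 Pa
E = 0.5 * 2.7e+10 * (3.61e-10)^2
E = 1.759e-09 J/m


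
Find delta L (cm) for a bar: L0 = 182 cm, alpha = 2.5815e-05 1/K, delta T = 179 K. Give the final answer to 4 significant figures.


dL = L0 * alpha * dT
dL = 182 * 2.5815e-05 * 179
dL = 0.841 cm


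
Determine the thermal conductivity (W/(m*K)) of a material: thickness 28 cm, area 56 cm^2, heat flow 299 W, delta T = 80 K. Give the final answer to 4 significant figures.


k = Q*L / (A*dT)
L = 0.28 m, A = 5.6e-03 m^2
k = 299 * 0.28 / (5.6e-03 * 80)
k = 186.9 W/(m*K)


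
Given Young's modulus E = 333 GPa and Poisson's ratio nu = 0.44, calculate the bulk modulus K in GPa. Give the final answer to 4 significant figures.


K = E / (3*(1-2*nu))
K = 333 / (3*(1-2*0.44))
K = 925 GPa


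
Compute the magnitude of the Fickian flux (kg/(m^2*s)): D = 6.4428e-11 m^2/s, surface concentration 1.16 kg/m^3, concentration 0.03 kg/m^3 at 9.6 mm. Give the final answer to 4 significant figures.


J = -D * (dC/dx) = D * (C1 - C2) / dx
J = 6.4428e-11 * (1.16 - 0.03) / 9.6e-03
J = 7.584e-09 kg/(m^2*s)


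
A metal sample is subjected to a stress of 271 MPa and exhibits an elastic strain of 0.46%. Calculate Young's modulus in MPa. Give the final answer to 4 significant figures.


E = sigma / epsilon
epsilon = 0.46% = 4.6e-03
E = 271 / 4.6e-03
E = 58910 MPa


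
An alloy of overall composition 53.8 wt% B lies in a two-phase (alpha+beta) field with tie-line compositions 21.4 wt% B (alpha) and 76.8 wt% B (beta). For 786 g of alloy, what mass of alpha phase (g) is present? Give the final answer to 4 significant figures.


f_alpha = (C_beta - C0) / (C_beta - C_alpha)
f_alpha = (76.8 - 53.8) / (76.8 - 21.4) = 0.415162
m_alpha = f_alpha * m_total = 0.415162 * 786 = 326.3 g


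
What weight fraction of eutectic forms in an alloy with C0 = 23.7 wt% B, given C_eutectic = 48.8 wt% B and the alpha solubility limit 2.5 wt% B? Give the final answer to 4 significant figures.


f_primary = (C_e - C0) / (C_e - C_alpha_max)
f_primary = (48.8 - 23.7) / (48.8 - 2.5)
f_primary = 0.542117
f_eutectic = 1 - 0.542117 = 0.4579


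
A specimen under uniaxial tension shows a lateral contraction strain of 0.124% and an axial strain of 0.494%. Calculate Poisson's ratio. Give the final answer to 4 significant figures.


nu = -epsilon_lat / epsilon_axial
Lateral strain is contraction (negative), so using magnitudes:
nu = 0.124 / 0.494
nu = 0.251


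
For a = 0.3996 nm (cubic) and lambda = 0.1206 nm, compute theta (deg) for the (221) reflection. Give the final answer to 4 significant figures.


d = a / sqrt(h^2+k^2+l^2)
d = 0.3996 / sqrt(9) = 0.1332 nm
lambda = 2*d*sin(theta)  =>  sin(theta) = lambda / (2*d)
sin(theta) = 0.1206 / (2 * 0.1332) = 0.452703
theta = 26.92 deg


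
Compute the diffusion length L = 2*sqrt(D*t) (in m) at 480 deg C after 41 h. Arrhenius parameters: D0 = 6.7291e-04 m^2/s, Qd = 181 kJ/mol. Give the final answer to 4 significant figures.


Step 1: D = D0 * exp(-Qd/(R*T))
T = 753.15 K
D = 6.7291e-04 * exp(-181e3 / (8.314 * 753.15)) = 1.88047e-16 m^2/s
Step 2: L = 2*sqrt(D*t)
t = 41 h = 147600 s
L = 2*sqrt(1.88047e-16 * 147600) = 1.054e-05 m


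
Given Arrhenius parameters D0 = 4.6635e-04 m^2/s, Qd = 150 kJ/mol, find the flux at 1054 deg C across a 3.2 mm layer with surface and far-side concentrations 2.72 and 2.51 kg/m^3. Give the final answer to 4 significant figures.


Step 1: D = D0 * exp(-Qd/(R*T))
T = 1054 + 273.15 = 1327.15 K
D = 4.6635e-04 * exp(-150e3 / (8.314 * 1327.15)) = 5.81732e-10 m^2/s
Step 2: J = D * (C1 - C2) / dx
J = 5.81732e-10 * (2.72 - 2.51) / 3.2e-03
J = 3.818e-08 kg/(m^2*s)


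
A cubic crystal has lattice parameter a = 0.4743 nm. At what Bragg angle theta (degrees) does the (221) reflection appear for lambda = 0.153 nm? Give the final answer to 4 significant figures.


d = a / sqrt(h^2+k^2+l^2)
d = 0.4743 / sqrt(9) = 0.1581 nm
lambda = 2*d*sin(theta)  =>  sin(theta) = lambda / (2*d)
sin(theta) = 0.153 / (2 * 0.1581) = 0.483871
theta = 28.94 deg


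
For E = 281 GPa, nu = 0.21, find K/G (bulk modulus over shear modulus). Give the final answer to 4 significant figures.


G = E / (2*(1+nu))
G = 281 / (2*(1+0.21)) = 116.116 GPa
K = E / (3*(1-2*nu))
K = 281 / (3*(1-2*0.21)) = 161.494 GPa
K/G = 161.494 / 116.116 = 1.391


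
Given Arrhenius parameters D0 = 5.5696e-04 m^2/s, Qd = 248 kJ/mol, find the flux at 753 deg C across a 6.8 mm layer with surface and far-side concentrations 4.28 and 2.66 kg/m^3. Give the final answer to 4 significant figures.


Step 1: D = D0 * exp(-Qd/(R*T))
T = 753 + 273.15 = 1026.15 K
D = 5.5696e-04 * exp(-248e3 / (8.314 * 1026.15)) = 1.3222e-16 m^2/s
Step 2: J = D * (C1 - C2) / dx
J = 1.3222e-16 * (4.28 - 2.66) / 6.8e-03
J = 3.15e-14 kg/(m^2*s)


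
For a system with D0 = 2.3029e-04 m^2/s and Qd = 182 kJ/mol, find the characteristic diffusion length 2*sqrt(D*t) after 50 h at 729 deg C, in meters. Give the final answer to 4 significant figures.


Step 1: D = D0 * exp(-Qd/(R*T))
T = 1002.15 K
D = 2.3029e-04 * exp(-182e3 / (8.314 * 1002.15)) = 7.50972e-14 m^2/s
Step 2: L = 2*sqrt(D*t)
t = 50 h = 180000 s
L = 2*sqrt(7.50972e-14 * 180000) = 2.325e-04 m


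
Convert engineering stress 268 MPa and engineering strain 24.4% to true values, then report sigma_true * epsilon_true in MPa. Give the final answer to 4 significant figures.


sigma_true = sigma_eng * (1 + epsilon_eng)
sigma_true = 268 * (1 + 0.244) = 333.392 MPa
epsilon_true = ln(1 + epsilon_eng)
epsilon_true = ln(1 + 0.244) = 0.218332
sigma_true * epsilon_true = 333.392 * 0.218332 = 72.79 MPa


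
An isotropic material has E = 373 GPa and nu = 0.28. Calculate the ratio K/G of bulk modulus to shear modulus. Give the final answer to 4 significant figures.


G = E / (2*(1+nu))
G = 373 / (2*(1+0.28)) = 145.703 GPa
K = E / (3*(1-2*nu))
K = 373 / (3*(1-2*0.28)) = 282.576 GPa
K/G = 282.576 / 145.703 = 1.939


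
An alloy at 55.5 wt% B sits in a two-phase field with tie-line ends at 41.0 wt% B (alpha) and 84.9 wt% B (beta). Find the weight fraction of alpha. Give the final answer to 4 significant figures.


f_alpha = (C_beta - C0) / (C_beta - C_alpha)
f_alpha = (84.9 - 55.5) / (84.9 - 41.0)
f_alpha = 0.6697


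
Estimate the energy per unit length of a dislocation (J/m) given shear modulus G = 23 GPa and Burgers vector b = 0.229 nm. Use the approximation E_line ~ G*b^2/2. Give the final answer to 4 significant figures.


E = G*b^2/2
b = 0.229 nm = 2.29e-10 m
G = 23 GPa = 2.3e+10 Pa
E = 0.5 * 2.3e+10 * (2.29e-10)^2
E = 6.031e-10 J/m


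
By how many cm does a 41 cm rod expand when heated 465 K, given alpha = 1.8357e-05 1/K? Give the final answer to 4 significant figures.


dL = L0 * alpha * dT
dL = 41 * 1.8357e-05 * 465
dL = 0.35 cm


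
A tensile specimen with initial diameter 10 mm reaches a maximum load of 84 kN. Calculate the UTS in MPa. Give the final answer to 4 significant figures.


A0 = pi*(d/2)^2 = pi*(10/2)^2 = 78.5398 mm^2
UTS = F_max / A0 = 84*1000 / 78.5398
UTS = 1070 MPa


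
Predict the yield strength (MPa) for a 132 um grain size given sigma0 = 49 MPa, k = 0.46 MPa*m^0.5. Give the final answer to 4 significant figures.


sigma_y = sigma0 + k / sqrt(d)
d = 132 um = 1.32e-04 m
sigma_y = 49 + 0.46 / sqrt(1.32e-04)
sigma_y = 89.04 MPa


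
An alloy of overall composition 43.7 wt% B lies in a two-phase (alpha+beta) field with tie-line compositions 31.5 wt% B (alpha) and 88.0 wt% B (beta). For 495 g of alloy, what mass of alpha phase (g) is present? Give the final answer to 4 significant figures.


f_alpha = (C_beta - C0) / (C_beta - C_alpha)
f_alpha = (88.0 - 43.7) / (88.0 - 31.5) = 0.784071
m_alpha = f_alpha * m_total = 0.784071 * 495 = 388.1 g


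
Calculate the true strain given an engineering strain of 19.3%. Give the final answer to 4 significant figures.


epsilon_true = ln(1 + epsilon_eng)
epsilon_true = ln(1 + 0.193)
epsilon_true = 0.1765


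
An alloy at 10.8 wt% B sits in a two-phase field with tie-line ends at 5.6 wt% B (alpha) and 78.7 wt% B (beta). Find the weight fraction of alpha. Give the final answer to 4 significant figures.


f_alpha = (C_beta - C0) / (C_beta - C_alpha)
f_alpha = (78.7 - 10.8) / (78.7 - 5.6)
f_alpha = 0.9289


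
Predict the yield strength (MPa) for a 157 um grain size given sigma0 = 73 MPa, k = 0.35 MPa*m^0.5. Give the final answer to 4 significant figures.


sigma_y = sigma0 + k / sqrt(d)
d = 157 um = 1.57e-04 m
sigma_y = 73 + 0.35 / sqrt(1.57e-04)
sigma_y = 100.9 MPa


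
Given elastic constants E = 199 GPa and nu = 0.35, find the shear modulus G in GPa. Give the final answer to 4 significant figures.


G = E / (2*(1+nu))
G = 199 / (2*(1+0.35))
G = 73.7 GPa


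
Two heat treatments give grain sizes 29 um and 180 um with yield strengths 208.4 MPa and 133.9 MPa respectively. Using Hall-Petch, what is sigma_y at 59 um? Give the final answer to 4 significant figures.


sigma_y = sigma0 + k / sqrt(d)
1/sqrt(d1) = 1/sqrt(2.9e-05) = 185.695;  1/sqrt(d2) = 74.5356
k = (sigma1 - sigma2) / (1/sqrt(d1) - 1/sqrt(d2)) = (208.4 - 133.9) / (185.695 - 74.5356) = 0.670207 MPa*m^0.5
sigma0 = sigma1 - k/sqrt(d1) = 208.4 - 0.670207*185.695 = 83.9457 MPa
sigma_y(d3) = 83.9457 + 0.670207 / sqrt(5.9e-05) = 171.2 MPa


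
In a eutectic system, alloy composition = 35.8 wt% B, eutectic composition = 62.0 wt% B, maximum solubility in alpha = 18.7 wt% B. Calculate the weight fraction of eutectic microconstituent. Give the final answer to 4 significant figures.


f_primary = (C_e - C0) / (C_e - C_alpha_max)
f_primary = (62.0 - 35.8) / (62.0 - 18.7)
f_primary = 0.605081
f_eutectic = 1 - 0.605081 = 0.3949


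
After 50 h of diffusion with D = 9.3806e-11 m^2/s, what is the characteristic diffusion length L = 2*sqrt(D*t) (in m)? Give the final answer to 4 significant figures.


t = 50 hr = 180000 s
Diffusion length = 2*sqrt(D*t)
= 2*sqrt(9.3806e-11 * 180000)
= 8.218e-03 m


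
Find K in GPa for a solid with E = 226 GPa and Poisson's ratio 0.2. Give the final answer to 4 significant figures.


K = E / (3*(1-2*nu))
K = 226 / (3*(1-2*0.2))
K = 125.6 GPa


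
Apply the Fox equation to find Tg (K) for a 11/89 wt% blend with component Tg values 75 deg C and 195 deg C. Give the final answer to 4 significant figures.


1/Tg = w1/Tg1 + w2/Tg2 (in Kelvin)
Tg1 = 348.15 K, Tg2 = 468.15 K
1/Tg = 0.11/348.15 + 0.89/468.15
Tg = 451 K


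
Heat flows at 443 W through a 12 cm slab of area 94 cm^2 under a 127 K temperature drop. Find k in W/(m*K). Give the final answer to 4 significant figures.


k = Q*L / (A*dT)
L = 0.12 m, A = 9.4e-03 m^2
k = 443 * 0.12 / (9.4e-03 * 127)
k = 44.53 W/(m*K)


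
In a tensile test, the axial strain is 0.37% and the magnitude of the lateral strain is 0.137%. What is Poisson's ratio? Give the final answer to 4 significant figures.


nu = -epsilon_lat / epsilon_axial
Lateral strain is contraction (negative), so using magnitudes:
nu = 0.137 / 0.37
nu = 0.3703


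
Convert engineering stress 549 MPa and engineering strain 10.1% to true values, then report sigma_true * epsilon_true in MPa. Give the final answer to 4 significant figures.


sigma_true = sigma_eng * (1 + epsilon_eng)
sigma_true = 549 * (1 + 0.101) = 604.449 MPa
epsilon_true = ln(1 + epsilon_eng)
epsilon_true = ln(1 + 0.101) = 0.0962189
sigma_true * epsilon_true = 604.449 * 0.0962189 = 58.16 MPa


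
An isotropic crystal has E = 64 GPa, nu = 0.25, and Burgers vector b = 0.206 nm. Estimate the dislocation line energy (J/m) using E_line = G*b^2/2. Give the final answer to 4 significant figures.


Step 1: G = E / (2*(1+nu))
G = 64 / (2*(1+0.25)) = 25.6 GPa = 2.56e+10 Pa
Step 2: E_line = G*b^2/2
b = 0.206 nm = 2.06e-10 m
E_line = 0.5 * 2.56e+10 * (2.06e-10)^2 = 5.432e-10 J/m


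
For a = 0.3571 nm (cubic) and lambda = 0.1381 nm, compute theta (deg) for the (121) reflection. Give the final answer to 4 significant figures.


d = a / sqrt(h^2+k^2+l^2)
d = 0.3571 / sqrt(6) = 0.145785 nm
lambda = 2*d*sin(theta)  =>  sin(theta) = lambda / (2*d)
sin(theta) = 0.1381 / (2 * 0.145785) = 0.473641
theta = 28.27 deg


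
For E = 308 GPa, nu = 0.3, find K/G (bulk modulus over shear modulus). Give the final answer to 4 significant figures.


G = E / (2*(1+nu))
G = 308 / (2*(1+0.3)) = 118.462 GPa
K = E / (3*(1-2*nu))
K = 308 / (3*(1-2*0.3)) = 256.667 GPa
K/G = 256.667 / 118.462 = 2.167


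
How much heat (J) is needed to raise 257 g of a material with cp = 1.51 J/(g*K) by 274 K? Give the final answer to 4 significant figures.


Q = m * cp * dT
Q = 257 * 1.51 * 274
Q = 106300 J


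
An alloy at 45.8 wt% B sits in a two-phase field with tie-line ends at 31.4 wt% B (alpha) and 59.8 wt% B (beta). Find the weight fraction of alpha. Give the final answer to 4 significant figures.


f_alpha = (C_beta - C0) / (C_beta - C_alpha)
f_alpha = (59.8 - 45.8) / (59.8 - 31.4)
f_alpha = 0.493


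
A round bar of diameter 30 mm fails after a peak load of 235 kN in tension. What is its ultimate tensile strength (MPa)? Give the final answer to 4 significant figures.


A0 = pi*(d/2)^2 = pi*(30/2)^2 = 706.858 mm^2
UTS = F_max / A0 = 235*1000 / 706.858
UTS = 332.5 MPa


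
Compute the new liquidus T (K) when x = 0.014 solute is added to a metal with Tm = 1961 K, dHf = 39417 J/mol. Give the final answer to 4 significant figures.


dT = R*Tm^2*x / dHf
dT = 8.314 * 1961^2 * 0.014 / 39417
dT = 11.3556 K
T_new = 1961 - 11.3556 = 1950 K


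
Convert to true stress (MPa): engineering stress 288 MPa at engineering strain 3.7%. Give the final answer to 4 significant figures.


sigma_true = sigma_eng * (1 + epsilon_eng)
sigma_true = 288 * (1 + 0.037)
sigma_true = 298.7 MPa


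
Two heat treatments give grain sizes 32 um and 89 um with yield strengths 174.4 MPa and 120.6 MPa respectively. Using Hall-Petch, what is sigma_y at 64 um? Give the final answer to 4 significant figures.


sigma_y = sigma0 + k / sqrt(d)
1/sqrt(d1) = 1/sqrt(3.2e-05) = 176.777;  1/sqrt(d2) = 106
k = (sigma1 - sigma2) / (1/sqrt(d1) - 1/sqrt(d2)) = (174.4 - 120.6) / (176.777 - 106) = 0.760135 MPa*m^0.5
sigma0 = sigma1 - k/sqrt(d1) = 174.4 - 0.760135*176.777 = 40.0259 MPa
sigma_y(d3) = 40.0259 + 0.760135 / sqrt(6.4e-05) = 135 MPa


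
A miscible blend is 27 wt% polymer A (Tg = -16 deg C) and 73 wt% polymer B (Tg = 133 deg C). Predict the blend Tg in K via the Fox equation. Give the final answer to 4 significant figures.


1/Tg = w1/Tg1 + w2/Tg2 (in Kelvin)
Tg1 = 257.15 K, Tg2 = 406.15 K
1/Tg = 0.27/257.15 + 0.73/406.15
Tg = 351.2 K


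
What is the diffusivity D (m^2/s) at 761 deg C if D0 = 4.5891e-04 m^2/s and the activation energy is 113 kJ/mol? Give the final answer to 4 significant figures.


D = D0 * exp(-Qd / (R*T))
T = 1034.15 K
D = 4.5891e-04 * exp(-113e3 / (8.314 * 1034.15))
D = 8.993e-10 m^2/s


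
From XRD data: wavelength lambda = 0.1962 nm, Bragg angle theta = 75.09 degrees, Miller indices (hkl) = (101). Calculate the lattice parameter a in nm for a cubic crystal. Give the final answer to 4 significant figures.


d = lambda / (2*sin(theta))
d = 0.1962 / (2*sin(75.09 deg))
d = 0.101518 nm
a = d * sqrt(h^2+k^2+l^2) = 0.101518 * sqrt(2)
a = 0.1436 nm


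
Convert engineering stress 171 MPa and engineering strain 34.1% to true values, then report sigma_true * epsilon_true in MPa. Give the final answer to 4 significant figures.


sigma_true = sigma_eng * (1 + epsilon_eng)
sigma_true = 171 * (1 + 0.341) = 229.311 MPa
epsilon_true = ln(1 + epsilon_eng)
epsilon_true = ln(1 + 0.341) = 0.293416
sigma_true * epsilon_true = 229.311 * 0.293416 = 67.28 MPa


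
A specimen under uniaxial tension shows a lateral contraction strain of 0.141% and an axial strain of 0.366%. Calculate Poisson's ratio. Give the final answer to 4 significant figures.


nu = -epsilon_lat / epsilon_axial
Lateral strain is contraction (negative), so using magnitudes:
nu = 0.141 / 0.366
nu = 0.3852


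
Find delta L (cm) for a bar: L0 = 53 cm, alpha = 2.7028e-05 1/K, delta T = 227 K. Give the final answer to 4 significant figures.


dL = L0 * alpha * dT
dL = 53 * 2.7028e-05 * 227
dL = 0.3252 cm


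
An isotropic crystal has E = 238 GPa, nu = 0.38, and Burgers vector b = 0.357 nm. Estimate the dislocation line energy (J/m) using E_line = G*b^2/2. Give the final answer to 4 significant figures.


Step 1: G = E / (2*(1+nu))
G = 238 / (2*(1+0.38)) = 86.2319 GPa = 8.62319e+10 Pa
Step 2: E_line = G*b^2/2
b = 0.357 nm = 3.57e-10 m
E_line = 0.5 * 8.62319e+10 * (3.57e-10)^2 = 5.495e-09 J/m


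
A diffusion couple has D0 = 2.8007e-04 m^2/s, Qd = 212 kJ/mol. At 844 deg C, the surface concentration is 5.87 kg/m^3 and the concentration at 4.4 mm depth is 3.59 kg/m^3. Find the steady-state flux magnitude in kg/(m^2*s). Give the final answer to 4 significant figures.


Step 1: D = D0 * exp(-Qd/(R*T))
T = 844 + 273.15 = 1117.15 K
D = 2.8007e-04 * exp(-212e3 / (8.314 * 1117.15)) = 3.42305e-14 m^2/s
Step 2: J = D * (C1 - C2) / dx
J = 3.42305e-14 * (5.87 - 3.59) / 4.4e-03
J = 1.774e-11 kg/(m^2*s)


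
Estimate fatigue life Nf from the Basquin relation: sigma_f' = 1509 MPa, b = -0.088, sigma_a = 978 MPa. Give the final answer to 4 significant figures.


sigma_a = sigma_f' * (2*Nf)^b
2*Nf = (sigma_a / sigma_f')^(1/b)
2*Nf = (978 / 1509)^(1/-0.088)
2*Nf = 138.148
Nf = 69.07 cycles


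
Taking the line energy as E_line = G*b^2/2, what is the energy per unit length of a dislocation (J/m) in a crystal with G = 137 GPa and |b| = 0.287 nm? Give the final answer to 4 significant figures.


E = G*b^2/2
b = 0.287 nm = 2.87e-10 m
G = 137 GPa = 1.37e+11 Pa
E = 0.5 * 1.37e+11 * (2.87e-10)^2
E = 5.642e-09 J/m


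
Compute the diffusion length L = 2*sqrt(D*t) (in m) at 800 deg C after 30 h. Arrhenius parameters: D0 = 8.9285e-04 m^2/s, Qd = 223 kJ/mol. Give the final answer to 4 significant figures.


Step 1: D = D0 * exp(-Qd/(R*T))
T = 1073.15 K
D = 8.9285e-04 * exp(-223e3 / (8.314 * 1073.15)) = 1.24754e-14 m^2/s
Step 2: L = 2*sqrt(D*t)
t = 30 h = 108000 s
L = 2*sqrt(1.24754e-14 * 108000) = 7.341e-05 m


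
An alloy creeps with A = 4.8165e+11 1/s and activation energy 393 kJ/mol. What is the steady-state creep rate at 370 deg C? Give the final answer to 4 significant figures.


rate = A * exp(-Q / (R*T))
T = 370 + 273.15 = 643.15 K
rate = 4.8165e+11 * exp(-393e3 / (8.314 * 643.15))
rate = 5.799e-21 1/s


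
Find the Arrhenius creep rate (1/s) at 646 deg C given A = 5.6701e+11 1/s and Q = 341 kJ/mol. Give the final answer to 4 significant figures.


rate = A * exp(-Q / (R*T))
T = 646 + 273.15 = 919.15 K
rate = 5.6701e+11 * exp(-341e3 / (8.314 * 919.15))
rate = 2.366e-08 1/s


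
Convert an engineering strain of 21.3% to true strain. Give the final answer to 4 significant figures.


epsilon_true = ln(1 + epsilon_eng)
epsilon_true = ln(1 + 0.213)
epsilon_true = 0.1931


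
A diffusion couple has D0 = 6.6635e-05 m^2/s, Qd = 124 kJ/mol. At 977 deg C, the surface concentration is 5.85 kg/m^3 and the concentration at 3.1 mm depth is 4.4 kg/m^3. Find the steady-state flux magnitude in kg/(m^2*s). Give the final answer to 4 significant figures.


Step 1: D = D0 * exp(-Qd/(R*T))
T = 977 + 273.15 = 1250.15 K
D = 6.6635e-05 * exp(-124e3 / (8.314 * 1250.15)) = 4.38996e-10 m^2/s
Step 2: J = D * (C1 - C2) / dx
J = 4.38996e-10 * (5.85 - 4.4) / 3.1e-03
J = 2.053e-07 kg/(m^2*s)


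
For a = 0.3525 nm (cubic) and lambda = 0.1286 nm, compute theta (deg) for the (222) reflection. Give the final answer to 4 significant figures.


d = a / sqrt(h^2+k^2+l^2)
d = 0.3525 / sqrt(12) = 0.101758 nm
lambda = 2*d*sin(theta)  =>  sin(theta) = lambda / (2*d)
sin(theta) = 0.1286 / (2 * 0.101758) = 0.631891
theta = 39.19 deg


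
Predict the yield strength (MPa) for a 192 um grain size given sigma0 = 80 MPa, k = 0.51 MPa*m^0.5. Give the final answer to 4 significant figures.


sigma_y = sigma0 + k / sqrt(d)
d = 192 um = 1.92e-04 m
sigma_y = 80 + 0.51 / sqrt(1.92e-04)
sigma_y = 116.8 MPa


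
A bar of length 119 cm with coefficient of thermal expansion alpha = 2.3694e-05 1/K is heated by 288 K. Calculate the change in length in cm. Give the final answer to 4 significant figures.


dL = L0 * alpha * dT
dL = 119 * 2.3694e-05 * 288
dL = 0.812 cm


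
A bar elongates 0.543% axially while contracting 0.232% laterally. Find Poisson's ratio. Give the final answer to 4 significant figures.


nu = -epsilon_lat / epsilon_axial
Lateral strain is contraction (negative), so using magnitudes:
nu = 0.232 / 0.543
nu = 0.4273


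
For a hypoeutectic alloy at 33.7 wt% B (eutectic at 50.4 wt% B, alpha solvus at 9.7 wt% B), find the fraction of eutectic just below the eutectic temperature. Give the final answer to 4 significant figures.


f_primary = (C_e - C0) / (C_e - C_alpha_max)
f_primary = (50.4 - 33.7) / (50.4 - 9.7)
f_primary = 0.410319
f_eutectic = 1 - 0.410319 = 0.5897


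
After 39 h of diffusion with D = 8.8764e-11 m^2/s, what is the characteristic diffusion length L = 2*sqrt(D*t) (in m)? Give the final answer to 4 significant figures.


t = 39 hr = 140400 s
Diffusion length = 2*sqrt(D*t)
= 2*sqrt(8.8764e-11 * 140400)
= 7.06e-03 m


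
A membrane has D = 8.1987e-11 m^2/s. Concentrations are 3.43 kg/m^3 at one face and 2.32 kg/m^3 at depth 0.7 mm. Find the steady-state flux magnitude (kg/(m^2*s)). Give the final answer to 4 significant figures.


J = -D * (dC/dx) = D * (C1 - C2) / dx
J = 8.1987e-11 * (3.43 - 2.32) / 7e-04
J = 1.3e-07 kg/(m^2*s)


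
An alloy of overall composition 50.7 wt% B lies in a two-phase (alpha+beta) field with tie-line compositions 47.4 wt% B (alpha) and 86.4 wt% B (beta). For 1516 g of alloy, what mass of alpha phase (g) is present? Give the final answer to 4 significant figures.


f_alpha = (C_beta - C0) / (C_beta - C_alpha)
f_alpha = (86.4 - 50.7) / (86.4 - 47.4) = 0.915385
m_alpha = f_alpha * m_total = 0.915385 * 1516 = 1388 g


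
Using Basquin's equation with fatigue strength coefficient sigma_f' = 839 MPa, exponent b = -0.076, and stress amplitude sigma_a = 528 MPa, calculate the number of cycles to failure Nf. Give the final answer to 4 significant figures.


sigma_a = sigma_f' * (2*Nf)^b
2*Nf = (sigma_a / sigma_f')^(1/b)
2*Nf = (528 / 839)^(1/-0.076)
2*Nf = 443.018
Nf = 221.5 cycles


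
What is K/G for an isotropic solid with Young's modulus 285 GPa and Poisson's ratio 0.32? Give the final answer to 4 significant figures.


G = E / (2*(1+nu))
G = 285 / (2*(1+0.32)) = 107.955 GPa
K = E / (3*(1-2*nu))
K = 285 / (3*(1-2*0.32)) = 263.889 GPa
K/G = 263.889 / 107.955 = 2.444


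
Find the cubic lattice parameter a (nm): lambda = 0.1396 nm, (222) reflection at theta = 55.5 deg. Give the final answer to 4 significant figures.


d = lambda / (2*sin(theta))
d = 0.1396 / (2*sin(55.5 deg))
d = 0.0846958 nm
a = d * sqrt(h^2+k^2+l^2) = 0.0846958 * sqrt(12)
a = 0.2934 nm


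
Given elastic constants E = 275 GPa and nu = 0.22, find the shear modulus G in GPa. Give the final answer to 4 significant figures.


G = E / (2*(1+nu))
G = 275 / (2*(1+0.22))
G = 112.7 GPa


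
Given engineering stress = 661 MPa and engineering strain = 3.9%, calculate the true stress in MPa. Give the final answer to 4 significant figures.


sigma_true = sigma_eng * (1 + epsilon_eng)
sigma_true = 661 * (1 + 0.039)
sigma_true = 686.8 MPa


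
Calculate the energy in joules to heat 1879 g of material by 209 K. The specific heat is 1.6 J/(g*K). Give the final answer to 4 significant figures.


Q = m * cp * dT
Q = 1879 * 1.6 * 209
Q = 628300 J


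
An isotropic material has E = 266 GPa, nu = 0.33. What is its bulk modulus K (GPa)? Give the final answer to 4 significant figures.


K = E / (3*(1-2*nu))
K = 266 / (3*(1-2*0.33))
K = 260.8 GPa


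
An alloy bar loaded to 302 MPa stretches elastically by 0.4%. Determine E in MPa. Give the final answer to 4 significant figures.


E = sigma / epsilon
epsilon = 0.4% = 4e-03
E = 302 / 4e-03
E = 75500 MPa


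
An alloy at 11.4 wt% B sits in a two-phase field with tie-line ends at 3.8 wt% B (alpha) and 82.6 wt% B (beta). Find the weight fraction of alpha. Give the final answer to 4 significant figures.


f_alpha = (C_beta - C0) / (C_beta - C_alpha)
f_alpha = (82.6 - 11.4) / (82.6 - 3.8)
f_alpha = 0.9036


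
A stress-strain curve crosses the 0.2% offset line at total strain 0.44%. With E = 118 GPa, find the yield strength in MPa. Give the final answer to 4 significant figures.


Offset strain = 0.002
Elastic strain at yield = total_strain - offset = 4.4e-03 - 0.002 = 2.4e-03
sigma_y = E * elastic_strain = 118000 * 2.4e-03
sigma_y = 283.2 MPa


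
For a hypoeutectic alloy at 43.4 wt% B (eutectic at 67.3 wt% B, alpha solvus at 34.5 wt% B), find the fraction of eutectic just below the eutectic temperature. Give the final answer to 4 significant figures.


f_primary = (C_e - C0) / (C_e - C_alpha_max)
f_primary = (67.3 - 43.4) / (67.3 - 34.5)
f_primary = 0.728659
f_eutectic = 1 - 0.728659 = 0.2713


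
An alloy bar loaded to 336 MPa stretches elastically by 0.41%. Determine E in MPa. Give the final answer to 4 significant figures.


E = sigma / epsilon
epsilon = 0.41% = 4.1e-03
E = 336 / 4.1e-03
E = 81950 MPa


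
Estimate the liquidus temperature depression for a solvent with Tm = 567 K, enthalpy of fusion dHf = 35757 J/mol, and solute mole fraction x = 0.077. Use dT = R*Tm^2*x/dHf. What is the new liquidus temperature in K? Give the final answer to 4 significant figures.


dT = R*Tm^2*x / dHf
dT = 8.314 * 567^2 * 0.077 / 35757
dT = 5.7558 K
T_new = 567 - 5.7558 = 561.2 K


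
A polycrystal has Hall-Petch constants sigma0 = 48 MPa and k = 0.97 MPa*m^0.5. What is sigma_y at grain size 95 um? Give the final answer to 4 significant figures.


sigma_y = sigma0 + k / sqrt(d)
d = 95 um = 9.5e-05 m
sigma_y = 48 + 0.97 / sqrt(9.5e-05)
sigma_y = 147.5 MPa


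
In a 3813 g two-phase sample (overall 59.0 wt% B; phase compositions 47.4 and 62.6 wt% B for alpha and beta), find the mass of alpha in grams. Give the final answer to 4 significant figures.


f_alpha = (C_beta - C0) / (C_beta - C_alpha)
f_alpha = (62.6 - 59.0) / (62.6 - 47.4) = 0.236842
m_alpha = f_alpha * m_total = 0.236842 * 3813 = 903.1 g


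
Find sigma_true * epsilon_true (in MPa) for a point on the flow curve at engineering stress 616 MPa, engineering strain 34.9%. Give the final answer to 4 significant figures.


sigma_true = sigma_eng * (1 + epsilon_eng)
sigma_true = 616 * (1 + 0.349) = 830.984 MPa
epsilon_true = ln(1 + epsilon_eng)
epsilon_true = ln(1 + 0.349) = 0.299364
sigma_true * epsilon_true = 830.984 * 0.299364 = 248.8 MPa


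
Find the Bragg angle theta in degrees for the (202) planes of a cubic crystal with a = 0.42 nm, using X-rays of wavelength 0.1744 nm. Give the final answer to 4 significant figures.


d = a / sqrt(h^2+k^2+l^2)
d = 0.42 / sqrt(8) = 0.148492 nm
lambda = 2*d*sin(theta)  =>  sin(theta) = lambda / (2*d)
sin(theta) = 0.1744 / (2 * 0.148492) = 0.587235
theta = 35.96 deg


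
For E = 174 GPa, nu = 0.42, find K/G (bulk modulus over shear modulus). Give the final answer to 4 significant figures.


G = E / (2*(1+nu))
G = 174 / (2*(1+0.42)) = 61.2676 GPa
K = E / (3*(1-2*nu))
K = 174 / (3*(1-2*0.42)) = 362.5 GPa
K/G = 362.5 / 61.2676 = 5.917


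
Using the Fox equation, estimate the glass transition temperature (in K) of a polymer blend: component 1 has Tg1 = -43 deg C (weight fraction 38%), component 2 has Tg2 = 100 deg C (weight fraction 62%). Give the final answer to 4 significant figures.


1/Tg = w1/Tg1 + w2/Tg2 (in Kelvin)
Tg1 = 230.15 K, Tg2 = 373.15 K
1/Tg = 0.38/230.15 + 0.62/373.15
Tg = 301.9 K


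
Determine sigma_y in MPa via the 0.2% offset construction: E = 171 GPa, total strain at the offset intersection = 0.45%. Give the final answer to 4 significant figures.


Offset strain = 0.002
Elastic strain at yield = total_strain - offset = 4.5e-03 - 0.002 = 2.5e-03
sigma_y = E * elastic_strain = 171000 * 2.5e-03
sigma_y = 427.5 MPa


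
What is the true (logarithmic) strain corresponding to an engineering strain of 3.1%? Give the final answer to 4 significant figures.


epsilon_true = ln(1 + epsilon_eng)
epsilon_true = ln(1 + 0.031)
epsilon_true = 0.03053


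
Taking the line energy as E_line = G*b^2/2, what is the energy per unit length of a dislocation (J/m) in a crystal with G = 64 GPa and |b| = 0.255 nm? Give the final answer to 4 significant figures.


E = G*b^2/2
b = 0.255 nm = 2.55e-10 m
G = 64 GPa = 6.4e+10 Pa
E = 0.5 * 6.4e+10 * (2.55e-10)^2
E = 2.081e-09 J/m


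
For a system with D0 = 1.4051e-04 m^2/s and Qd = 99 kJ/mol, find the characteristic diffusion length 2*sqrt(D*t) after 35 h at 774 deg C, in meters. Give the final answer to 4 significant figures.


Step 1: D = D0 * exp(-Qd/(R*T))
T = 1047.15 K
D = 1.4051e-04 * exp(-99e3 / (8.314 * 1047.15)) = 1.61862e-09 m^2/s
Step 2: L = 2*sqrt(D*t)
t = 35 h = 126000 s
L = 2*sqrt(1.61862e-09 * 126000) = 0.02856 m


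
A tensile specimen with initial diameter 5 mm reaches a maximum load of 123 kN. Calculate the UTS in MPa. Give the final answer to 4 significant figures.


A0 = pi*(d/2)^2 = pi*(5/2)^2 = 19.635 mm^2
UTS = F_max / A0 = 123*1000 / 19.635
UTS = 6264 MPa


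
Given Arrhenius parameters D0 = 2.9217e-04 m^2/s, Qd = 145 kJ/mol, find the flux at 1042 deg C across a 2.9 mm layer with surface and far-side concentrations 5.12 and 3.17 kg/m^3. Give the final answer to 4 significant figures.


Step 1: D = D0 * exp(-Qd/(R*T))
T = 1042 + 273.15 = 1315.15 K
D = 2.9217e-04 * exp(-145e3 / (8.314 * 1315.15)) = 5.08594e-10 m^2/s
Step 2: J = D * (C1 - C2) / dx
J = 5.08594e-10 * (5.12 - 3.17) / 2.9e-03
J = 3.42e-07 kg/(m^2*s)


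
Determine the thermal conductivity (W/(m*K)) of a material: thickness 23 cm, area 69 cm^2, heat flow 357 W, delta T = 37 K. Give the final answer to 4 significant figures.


k = Q*L / (A*dT)
L = 0.23 m, A = 6.9e-03 m^2
k = 357 * 0.23 / (6.9e-03 * 37)
k = 321.6 W/(m*K)


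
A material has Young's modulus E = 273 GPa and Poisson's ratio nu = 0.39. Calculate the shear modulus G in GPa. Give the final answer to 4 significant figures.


G = E / (2*(1+nu))
G = 273 / (2*(1+0.39))
G = 98.2 GPa


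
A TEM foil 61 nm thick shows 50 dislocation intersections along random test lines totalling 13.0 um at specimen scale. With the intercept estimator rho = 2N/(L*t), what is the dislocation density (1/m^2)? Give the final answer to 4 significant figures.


rho = 2N / (L * t)
L = 13.0 um = 1.3e-05 m, t = 61 nm = 6.1e-08 m
rho = 2 * 50 / (1.3e-05 * 6.1e-08)
rho = 1.261e+14 1/m^2


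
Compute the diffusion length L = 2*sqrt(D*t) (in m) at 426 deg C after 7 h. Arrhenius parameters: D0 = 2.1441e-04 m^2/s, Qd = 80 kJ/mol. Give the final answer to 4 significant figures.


Step 1: D = D0 * exp(-Qd/(R*T))
T = 699.15 K
D = 2.1441e-04 * exp(-80e3 / (8.314 * 699.15)) = 2.25995e-10 m^2/s
Step 2: L = 2*sqrt(D*t)
t = 7 h = 25200 s
L = 2*sqrt(2.25995e-10 * 25200) = 4.773e-03 m


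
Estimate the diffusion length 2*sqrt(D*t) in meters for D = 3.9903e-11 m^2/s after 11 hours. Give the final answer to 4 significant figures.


t = 11 hr = 39600 s
Diffusion length = 2*sqrt(D*t)
= 2*sqrt(3.9903e-11 * 39600)
= 2.514e-03 m


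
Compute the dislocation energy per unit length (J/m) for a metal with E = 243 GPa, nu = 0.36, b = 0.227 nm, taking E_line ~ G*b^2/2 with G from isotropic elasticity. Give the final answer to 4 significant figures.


Step 1: G = E / (2*(1+nu))
G = 243 / (2*(1+0.36)) = 89.3382 GPa = 8.93382e+10 Pa
Step 2: E_line = G*b^2/2
b = 0.227 nm = 2.27e-10 m
E_line = 0.5 * 8.93382e+10 * (2.27e-10)^2 = 2.302e-09 J/m


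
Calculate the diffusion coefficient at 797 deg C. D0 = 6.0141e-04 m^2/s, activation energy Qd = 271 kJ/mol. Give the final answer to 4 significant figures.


D = D0 * exp(-Qd / (R*T))
T = 1070.15 K
D = 6.0141e-04 * exp(-271e3 / (8.314 * 1070.15))
D = 3.557e-17 m^2/s


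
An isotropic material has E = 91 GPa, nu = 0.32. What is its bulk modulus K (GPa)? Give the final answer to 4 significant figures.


K = E / (3*(1-2*nu))
K = 91 / (3*(1-2*0.32))
K = 84.26 GPa


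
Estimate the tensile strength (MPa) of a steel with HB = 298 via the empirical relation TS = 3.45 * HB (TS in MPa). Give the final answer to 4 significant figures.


TS (MPa) = 3.45 * HB
TS = 3.45 * 298
TS = 1028 MPa
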